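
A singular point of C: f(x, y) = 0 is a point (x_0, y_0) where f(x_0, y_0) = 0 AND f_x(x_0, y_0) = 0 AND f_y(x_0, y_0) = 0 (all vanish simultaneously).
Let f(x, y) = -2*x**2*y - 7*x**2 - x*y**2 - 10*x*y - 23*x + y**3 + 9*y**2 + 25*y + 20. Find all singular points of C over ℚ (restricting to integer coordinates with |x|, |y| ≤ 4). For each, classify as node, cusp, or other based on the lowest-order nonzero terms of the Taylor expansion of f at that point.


Singular points: {(-1, -3)}; classification: node.

Compute partial derivatives:
  f_x = -4*x*y - 14*x - y**2 - 10*y - 23.
  f_y = -2*x**2 - 2*x*y - 10*x + 3*y**2 + 18*y + 25.
Scan x_0 ∈ {−4, ..., 4}. For each x_0, f_y(x_0, y) is a polynomial in y; find its integer roots y ∈ {−4, ..., 4}, then test f_x and f at those candidates.
  x = -4: f_y(-4, y) = 3*y**2 + 26*y + 33; no integer root y with |y| ≤ 4.
  x = -3: f_y(-3, y) = 3*y**2 + 24*y + 37; no integer root y with |y| ≤ 4.
  x = -2: f_y(-2, y) = 3*y**2 + 22*y + 37; no integer root y with |y| ≤ 4.
  x = -1: f_y(-1, y) = 3*y**2 + 20*y + 33; vanishes at y ∈ {-3}. (-1, -3): f_x = 0, f = 0 — SINGULAR.
  x = 0: f_y(0, y) = 3*y**2 + 18*y + 25; no integer root y with |y| ≤ 4.
  x = 1: f_y(1, y) = 3*y**2 + 16*y + 13; vanishes at y ∈ {-1}. (1, -1): f_x = -24 ≠ 0.
  x = 2: f_y(2, y) = 3*y**2 + 14*y - 3; no integer root y with |y| ≤ 4.
  x = 3: f_y(3, y) = 3*y**2 + 12*y - 23; no integer root y with |y| ≤ 4.
  x = 4: f_y(4, y) = 3*y**2 + 10*y - 47; no integer root y with |y| ≤ 4.
Only singular point on the grid: (-1, -3).
Classify: substitute x = -1 + u, y = -3 + v and expand: f = -2*u**2*v - u**2 - u*v**2 + v**3 + v**2.
No constant or linear terms (consistent with a singular point). Quadratic part: -u**2 + v**2. Cubic part: -2*u**2*v - u*v**2 + v**3.
The quadratic part v**2 - u**2 = (v − u)(v + u) splits into two distinct linear factors, so there are two distinct tangent lines y − -3 = ±(x − -1) — this is a node (ordinary double point).
Classification: node.


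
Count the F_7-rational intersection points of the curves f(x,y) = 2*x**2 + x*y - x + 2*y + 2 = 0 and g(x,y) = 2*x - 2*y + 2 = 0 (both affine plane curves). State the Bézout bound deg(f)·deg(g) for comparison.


Common zeros: ∅; count = 0; Bézout bound = 2.

deg(f) = 2, deg(g) = 1, so Bézout bound = 2.
Scan x ∈ F_7. For each x, list the y ∈ F_7 with f(x, y) ≡ 0 and those with g(x, y) ≡ 0 (mod 7); the common zeros in that column are the intersection.
  x = 0: f ≡ 0 at y ∈ {6}; g ≡ 0 at y ∈ {1}; common: ∅.
  x = 1: f ≡ 0 at y ∈ {6}; g ≡ 0 at y ∈ {2}; common: ∅.
  x = 2: f ≡ 0 at y ∈ {5}; g ≡ 0 at y ∈ {3}; common: ∅.
  x = 3: f ≡ 0 at y ∈ {5}; g ≡ 0 at y ∈ {4}; common: ∅.
  x = 4: f ≡ 0 at y ∈ {2}; g ≡ 0 at y ∈ {5}; common: ∅.
  x = 5: f ≡ 0 at y ∈ ∅; g ≡ 0 at y ∈ {6}; common: ∅.
  x = 6: f ≡ 0 at y ∈ {2}; g ≡ 0 at y ∈ {0}; common: ∅.
Collecting: common zeros = ∅, so the count is 0.
Comparison with the Bézout bound: 0 ≤ 2 = deg(f)·deg(g), as expected for curves with no common component (the affine F_7-count falls short of the bound because intersections may lie at infinity, over extension fields, or carry multiplicity).


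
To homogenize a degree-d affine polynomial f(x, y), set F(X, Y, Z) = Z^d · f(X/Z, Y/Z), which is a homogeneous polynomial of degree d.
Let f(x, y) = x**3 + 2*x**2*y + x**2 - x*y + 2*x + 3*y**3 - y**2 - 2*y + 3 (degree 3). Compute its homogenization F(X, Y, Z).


F(X, Y, Z) = X**3 + 2*X**2*Y + X**2*Z - X*Y*Z + 2*X*Z**2 + 3*Y**3 - Y**2*Z - 2*Y*Z**2 + 3*Z**3

deg(f) = 3.
Substitute x = X/Z, y = Y/Z into f, then multiply by Z^3.
  monomial 1·x^3·y^0 ↦ 1·X^3·Y^0·Z^0.
  monomial 2·x^2·y^1 ↦ 2·X^2·Y^1·Z^0.
  monomial 1·x^2·y^0 ↦ 1·X^2·Y^0·Z^1.
  monomial -1·x^1·y^1 ↦ -1·X^1·Y^1·Z^1.
  monomial 2·x^1·y^0 ↦ 2·X^1·Y^0·Z^2.
  monomial 3·x^0·y^3 ↦ 3·X^0·Y^3·Z^0.
  monomial -1·x^0·y^2 ↦ -1·X^0·Y^2·Z^1.
  monomial -2·x^0·y^1 ↦ -2·X^0·Y^1·Z^2.
  monomial 3·x^0·y^0 ↦ 3·X^0·Y^0·Z^3.
Collecting: F(X, Y, Z) = X**3 + 2*X**2*Y + X**2*Z - X*Y*Z + 2*X*Z**2 + 3*Y**3 - Y**2*Z - 2*Y*Z**2 + 3*Z**3.


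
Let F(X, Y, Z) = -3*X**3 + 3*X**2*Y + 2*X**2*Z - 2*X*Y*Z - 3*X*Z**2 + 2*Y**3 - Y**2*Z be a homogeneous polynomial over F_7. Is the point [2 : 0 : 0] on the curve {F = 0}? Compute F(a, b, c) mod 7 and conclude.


F(2,0,0) ≡ 4 (mod 7); P is NOT on the curve.

Evaluate F(2, 0, 0) term-by-term (mod 7).
  -3*X**3 ↦ -3·8·1·1 = -24
  3*X**2*Y ↦ 3·4·0·1 = 0
  2*X**2*Z ↦ 2·4·1·0 = 0
  -2*X*Y*Z ↦ -2·2·0·0 = 0
  -3*X*Z**2 ↦ -3·2·1·0 = 0
  2*Y**3 ↦ 2·1·0·1 = 0
  -Y**2*Z ↦ -1·1·0·0 = 0
Sum: F(2, 0, 0) = (-24) + (0) + (0) + (0) + (0) + (0) + (0) = -24.
Reducing mod 7: -24 ≡ 4 (mod 7).
Since F(a, b, c) ≡ 4 ≠ 0 (mod 7), P does NOT lie on the curve.


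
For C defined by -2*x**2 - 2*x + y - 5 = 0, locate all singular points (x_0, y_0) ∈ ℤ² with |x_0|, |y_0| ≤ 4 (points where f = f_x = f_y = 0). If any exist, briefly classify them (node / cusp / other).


No singular points in the scanned grid; C is smooth there.

Compute partial derivatives:
  f_x = -4*x - 2.
  f_y = 1.
f_y = 1 is a nonzero constant, so f_y never vanishes: no point (x, y) can satisfy f = f_x = f_y = 0. In particular no (x, y) ∈ {−4, ..., 4}² is singular; the curve is smooth.


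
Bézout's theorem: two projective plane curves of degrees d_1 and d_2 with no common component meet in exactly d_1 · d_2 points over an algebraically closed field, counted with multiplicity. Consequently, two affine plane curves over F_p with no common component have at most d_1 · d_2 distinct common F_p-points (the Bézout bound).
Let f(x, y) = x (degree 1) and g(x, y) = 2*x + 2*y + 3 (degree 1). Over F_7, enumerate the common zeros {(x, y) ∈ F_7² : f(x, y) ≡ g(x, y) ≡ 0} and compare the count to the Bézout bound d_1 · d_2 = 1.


Common zeros: {(0, 2)}; count = 1; Bézout bound = 1.

deg(f) = 1, deg(g) = 1, so Bézout bound = 1.
Scan x ∈ F_7. For each x, list the y ∈ F_7 with f(x, y) ≡ 0 and those with g(x, y) ≡ 0 (mod 7); the common zeros in that column are the intersection.
  x = 0: f ≡ 0 at y ∈ {0, 1, 2, 3, 4, 5, 6}; g ≡ 0 at y ∈ {2}; common: {2}.
  x = 1: f ≡ 0 at y ∈ ∅; g ≡ 0 at y ∈ {1}; common: ∅.
  x = 2: f ≡ 0 at y ∈ ∅; g ≡ 0 at y ∈ {0}; common: ∅.
  x = 3: f ≡ 0 at y ∈ ∅; g ≡ 0 at y ∈ {6}; common: ∅.
  x = 4: f ≡ 0 at y ∈ ∅; g ≡ 0 at y ∈ {5}; common: ∅.
  x = 5: f ≡ 0 at y ∈ ∅; g ≡ 0 at y ∈ {4}; common: ∅.
  x = 6: f ≡ 0 at y ∈ ∅; g ≡ 0 at y ∈ {3}; common: ∅.
Collecting: common zeros = {(0, 2)}, so the count is 1.
Comparison with the Bézout bound: 1 ≤ 1 = deg(f)·deg(g), as expected for curves with no common component (the bound is attained).


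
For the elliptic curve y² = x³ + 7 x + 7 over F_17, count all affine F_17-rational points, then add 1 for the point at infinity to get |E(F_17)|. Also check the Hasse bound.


Affine points = {(1, 7), (1, 10), (3, 2), (3, 15), (7, 5), (7, 12), (9, 0), (11, 2), (11, 15), (12, 0), (13, 0), (15, 6), (15, 11), (16, 4), (16, 13)}; affine count = 15; |E(F_17)| = 16.

Discriminant check: Δ ∝ 4a³ + 27b² = 4·7³ + 27·7² = 4·343 + 27·49 ≡ 9 (mod 17). Nonzero ⇒ E is nonsingular.
For each x ∈ F_17, compute rhs = x³ + 7·x + 7 mod 17, then count y ∈ F_17 with y² ≡ rhs.
  x = 0: rhs = 7, matching y values: none (0 points).
  x = 1: rhs = 15, matching y values: 7, 10 (2 points).
  x = 2: rhs = 12, matching y values: none (0 points).
  x = 3: rhs = 4, matching y values: 2, 15 (2 points).
  x = 4: rhs = 14, matching y values: none (0 points).
  x = 5: rhs = 14, matching y values: none (0 points).
  x = 6: rhs = 10, matching y values: none (0 points).
  x = 7: rhs = 8, matching y values: 5, 12 (2 points).
  x = 8: rhs = 14, matching y values: none (0 points).
  x = 9: rhs = 0, matching y values: 0 (1 points).
  x = 10: rhs = 6, matching y values: none (0 points).
  x = 11: rhs = 4, matching y values: 2, 15 (2 points).
  x = 12: rhs = 0, matching y values: 0 (1 points).
  x = 13: rhs = 0, matching y values: 0 (1 points).
  x = 14: rhs = 10, matching y values: none (0 points).
  x = 15: rhs = 2, matching y values: 6, 11 (2 points).
  x = 16: rhs = 16, matching y values: 4, 13 (2 points).
Total affine count: 15.
Full point count |E(F_17)| = 15 + 1 = 16.
Hasse bound: |16 − (17+1)| = |-2| = 2 ≤ 2√17 ≈ 8.2462 ✓.


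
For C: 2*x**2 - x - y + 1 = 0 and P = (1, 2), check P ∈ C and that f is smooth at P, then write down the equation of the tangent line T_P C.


Tangent line at P: 3*x - y - 1 = 0.

Step 1: f(1, 2) = 0, so P lies on C.
Step 2: partial derivatives
  f_x(x, y) = 4*x - 1, f_y(x, y) = -1.
  f_x(P) = 3, f_y(P) = -1 (gradient nonzero, so P is smooth).
Step 3: tangent line at P: 3·(x − 1) + -1·(y − 2) = 0.
Expanding: 3*x - y - 1 = 0.


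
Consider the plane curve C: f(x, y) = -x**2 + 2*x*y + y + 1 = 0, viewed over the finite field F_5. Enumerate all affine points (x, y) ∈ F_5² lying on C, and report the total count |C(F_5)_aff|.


Affine F_5-points: {(0, 4), (1, 0), (3, 4), (4, 0)}; count = 4.

For each of the 25 pairs (x, y) ∈ F_5², evaluate f(x, y) mod 5. Record the zeros.
  x = 0: [0↦1, 1↦2, 2↦3, 3↦4, 4↦0]  zeros at y ∈ {4}
  x = 1: [0↦0, 1↦3, 2↦1, 3↦4, 4↦2]  zeros at y ∈ {0}
  x = 2: [0↦2, 1↦2, 2↦2, 3↦2, 4↦2]  zeros at y ∈ ∅
  x = 3: [0↦2, 1↦4, 2↦1, 3↦3, 4↦0]  zeros at y ∈ {4}
  x = 4: [0↦0, 1↦4, 2↦3, 3↦2, 4↦1]  zeros at y ∈ {0}
Collecting zeros: affine points = {(0, 4), (1, 0), (3, 4), (4, 0)}.
Total count |C(F_5)_aff| = 4.


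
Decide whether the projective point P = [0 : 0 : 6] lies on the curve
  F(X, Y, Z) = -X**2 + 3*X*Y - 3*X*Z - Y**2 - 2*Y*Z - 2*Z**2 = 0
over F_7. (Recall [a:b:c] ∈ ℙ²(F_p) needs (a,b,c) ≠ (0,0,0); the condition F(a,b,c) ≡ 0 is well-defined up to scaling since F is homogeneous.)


F(0,0,6) ≡ 5 (mod 7); P is NOT on the curve.

Evaluate F(0, 0, 6) term-by-term (mod 7).
  -X**2 ↦ -1·0·1·1 = 0
  3*X*Y ↦ 3·0·0·1 = 0
  -3*X*Z ↦ -3·0·1·6 = 0
  -Y**2 ↦ -1·1·0·1 = 0
  -2*Y*Z ↦ -2·1·0·6 = 0
  -2*Z**2 ↦ -2·1·1·36 = -72
Sum: F(0, 0, 6) = (0) + (0) + (0) + (0) + (0) + (-72) = -72.
Reducing mod 7: -72 ≡ 5 (mod 7).
Since F(a, b, c) ≡ 5 ≠ 0 (mod 7), P does NOT lie on the curve.


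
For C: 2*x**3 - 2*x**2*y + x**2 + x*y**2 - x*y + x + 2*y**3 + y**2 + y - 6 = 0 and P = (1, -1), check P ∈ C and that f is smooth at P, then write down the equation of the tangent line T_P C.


Tangent line at P: 15*x - 15 = 0.

Step 1: f(1, -1) = 0, so P lies on C.
Step 2: partial derivatives
  f_x(x, y) = 6*x**2 - 4*x*y + 2*x + y**2 - y + 1, f_y(x, y) = -2*x**2 + 2*x*y - x + 6*y**2 + 2*y + 1.
  f_x(P) = 15, f_y(P) = 0 (gradient nonzero, so P is smooth).
Step 3: tangent line at P: 15·(x − 1) + 0·(y − -1) = 0.
Expanding: 15*x - 15 = 0.


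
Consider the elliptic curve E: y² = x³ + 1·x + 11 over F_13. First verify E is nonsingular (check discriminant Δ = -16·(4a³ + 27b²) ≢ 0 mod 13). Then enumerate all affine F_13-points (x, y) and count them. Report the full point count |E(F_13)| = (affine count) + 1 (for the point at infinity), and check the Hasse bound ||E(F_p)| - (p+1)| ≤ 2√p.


Affine points = {(1, 0), (4, 1), (4, 12), (6, 5), (6, 8), (7, 6), (7, 7), (11, 1), (11, 12), (12, 3), (12, 10)}; affine count = 11; |E(F_13)| = 12.

Discriminant check: Δ ∝ 4a³ + 27b² = 4·1³ + 27·11² = 4·1 + 27·121 ≡ 8 (mod 13). Nonzero ⇒ E is nonsingular.
For each x ∈ F_13, compute rhs = x³ + 1·x + 11 mod 13, then count y ∈ F_13 with y² ≡ rhs.
  x = 0: rhs = 11, matching y values: none (0 points).
  x = 1: rhs = 0, matching y values: 0 (1 points).
  x = 2: rhs = 8, matching y values: none (0 points).
  x = 3: rhs = 2, matching y values: none (0 points).
  x = 4: rhs = 1, matching y values: 1, 12 (2 points).
  x = 5: rhs = 11, matching y values: none (0 points).
  x = 6: rhs = 12, matching y values: 5, 8 (2 points).
  x = 7: rhs = 10, matching y values: 6, 7 (2 points).
  x = 8: rhs = 11, matching y values: none (0 points).
  x = 9: rhs = 8, matching y values: none (0 points).
  x = 10: rhs = 7, matching y values: none (0 points).
  x = 11: rhs = 1, matching y values: 1, 12 (2 points).
  x = 12: rhs = 9, matching y values: 3, 10 (2 points).
Total affine count: 11.
Full point count |E(F_13)| = 11 + 1 = 12.
Hasse bound: |12 − (13+1)| = |-2| = 2 ≤ 2√13 ≈ 7.2111 ✓.


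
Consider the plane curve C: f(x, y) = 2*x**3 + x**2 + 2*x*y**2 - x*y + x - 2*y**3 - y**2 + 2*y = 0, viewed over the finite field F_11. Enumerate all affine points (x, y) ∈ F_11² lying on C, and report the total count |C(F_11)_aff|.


Affine F_11-points: {(0, 0), (1, 9), (2, 0), (2, 7), (3, 0), (4, 6), (4, 7), (5, 6), (6, 4), (7, 1), (7, 5), (7, 6), (10, 7)}; count = 13.

For each of the 121 pairs (x, y) ∈ F_11², evaluate f(x, y) mod 11. Record the zeros.
  x = 0: [0↦0, 1↦10, 2↦6, 3↦9, 4↦7, 5↦10, 6↦6, 7↦5, 8↦6, 9↦8, 10↦10]  zeros at y ∈ {0}
  x = 1: [0↦4, 1↦4, 2↦5, 3↦6, 4↦6, 5↦4, 6↦10, 7↦1, 8↦9, 9↦0, 10↦6]  zeros at y ∈ {9}
  x = 2: [0↦0, 1↦1, 2↦7, 3↦6, 4↦8, 5↦1, 6↦6, 7↦0, 8↦4, 9↦6, 10↦5]  zeros at y ∈ {0, 7}
  x = 3: [0↦0, 1↦2, 2↦2, 3↦10, 4↦3, 5↦2, 6↦6, 7↦3, 8↦3, 9↦5, 10↦8]  zeros at y ∈ {0}
  x = 4: [0↦5, 1↦8, 2↦2, 3↦8, 4↦3, 5↦8, 6↦0, 7↦0, 8↦7, 9↦9, 10↦5]  zeros at y ∈ {6, 7}
  x = 5: [0↦5, 1↦9, 2↦8, 3↦1, 4↦9, 5↦9, 6↦0, 7↦3, 8↦6, 9↦8, 10↦8]  zeros at y ∈ {6}
  x = 6: [0↦1, 1↦6, 2↦10, 3↦1, 4↦0, 5↦6, 6↦7, 7↦2, 8↦1, 9↦3, 10↦7]  zeros at y ∈ {4}
  x = 7: [0↦5, 1↦0, 2↦9, 3↦9, 4↦10, 5↦0, 6↦0, 7↦9, 8↦4, 9↦6, 10↦3]  zeros at y ∈ {1, 5, 6}
  x = 8: [0↦7, 1↦3, 2↦6, 3↦4, 4↦7, 5↦3, 6↦2, 7↦3, 8↦5, 9↦7, 10↦8]  zeros at y ∈ ∅
  x = 9: [0↦8, 1↦5, 2↦2, 3↦9, 4↦3, 5↦5, 6↦3, 7↦7, 8↦5, 9↦7, 10↦1]  zeros at y ∈ ∅
  x = 10: [0↦9, 1↦7, 2↦9, 3↦3, 4↦10, 5↦7, 6↦4, 7↦0, 8↦5, 9↦7, 10↦5]  zeros at y ∈ {7}
Collecting zeros: affine points = {(0, 0), (1, 9), (2, 0), (2, 7), (3, 0), (4, 6), (4, 7), (5, 6), (6, 4), (7, 1), (7, 5), (7, 6), (10, 7)}.
Total count |C(F_11)_aff| = 13.


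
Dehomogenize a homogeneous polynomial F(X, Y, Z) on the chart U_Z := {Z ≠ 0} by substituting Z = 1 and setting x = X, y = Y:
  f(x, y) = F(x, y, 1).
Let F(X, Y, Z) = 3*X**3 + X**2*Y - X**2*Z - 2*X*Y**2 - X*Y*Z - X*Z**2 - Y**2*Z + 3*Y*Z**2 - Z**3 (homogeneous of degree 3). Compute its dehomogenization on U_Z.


f(x, y) = 3*x**3 + x**2*y - x**2 - 2*x*y**2 - x*y - x - y**2 + 3*y - 1

On U_Z we set Z = 1. Each monomial c·X^i·Y^j·Z^k in F becomes c·x^i·y^j·1^k = c·x^i·y^j.
Substituting Z = 1: F(X, Y, 1) = 3*x**3 + x**2*y - x**2 - 2*x*y**2 - x*y - x - y**2 + 3*y - 1.
Note: deg(f) ≤ deg(F) = 3; strict inequality happens when F is divisible by Z (lost terms).


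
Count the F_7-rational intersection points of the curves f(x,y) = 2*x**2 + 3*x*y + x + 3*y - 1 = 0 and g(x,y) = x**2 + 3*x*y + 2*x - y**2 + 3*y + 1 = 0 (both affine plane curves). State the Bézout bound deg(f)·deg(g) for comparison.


Common zeros: {(6, 0)}; count = 1; Bézout bound = 4.

deg(f) = 2, deg(g) = 2, so Bézout bound = 4.
Scan x ∈ F_7. For each x, list the y ∈ F_7 with f(x, y) ≡ 0 and those with g(x, y) ≡ 0 (mod 7); the common zeros in that column are the intersection.
  x = 0: f ≡ 0 at y ∈ {5}; g ≡ 0 at y ∈ ∅; common: ∅.
  x = 1: f ≡ 0 at y ∈ {2}; g ≡ 0 at y ∈ ∅; common: ∅.
  x = 2: f ≡ 0 at y ∈ {6}; g ≡ 0 at y ∈ ∅; common: ∅.
  x = 3: f ≡ 0 at y ∈ {3}; g ≡ 0 at y ∈ ∅; common: ∅.
  x = 4: f ≡ 0 at y ∈ {0}; g ≡ 0 at y ∈ ∅; common: ∅.
  x = 5: f ≡ 0 at y ∈ {4}; g ≡ 0 at y ∈ ∅; common: ∅.
  x = 6: f ≡ 0 at y ∈ {0, 1, 2, 3, 4, 5, 6}; g ≡ 0 at y ∈ {0}; common: {0}.
Collecting: common zeros = {(6, 0)}, so the count is 1.
Comparison with the Bézout bound: 1 ≤ 4 = deg(f)·deg(g), as expected for curves with no common component (the affine F_7-count falls short of the bound because intersections may lie at infinity, over extension fields, or carry multiplicity).


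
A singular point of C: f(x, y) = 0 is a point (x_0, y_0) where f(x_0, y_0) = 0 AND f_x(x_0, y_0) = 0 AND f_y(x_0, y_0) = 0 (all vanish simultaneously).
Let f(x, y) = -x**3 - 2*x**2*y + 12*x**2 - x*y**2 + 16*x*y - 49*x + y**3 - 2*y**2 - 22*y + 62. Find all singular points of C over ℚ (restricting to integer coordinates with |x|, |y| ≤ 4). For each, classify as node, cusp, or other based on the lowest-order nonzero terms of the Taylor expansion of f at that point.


Singular points: {(3, 2)}; classification: node.

Compute partial derivatives:
  f_x = -3*x**2 - 4*x*y + 24*x - y**2 + 16*y - 49.
  f_y = -2*x**2 - 2*x*y + 16*x + 3*y**2 - 4*y - 22.
Scan x_0 ∈ {−4, ..., 4}. For each x_0, f_y(x_0, y) is a polynomial in y; find its integer roots y ∈ {−4, ..., 4}, then test f_x and f at those candidates.
  x = -4: f_y(-4, y) = 3*y**2 + 4*y - 118; no integer root y with |y| ≤ 4.
  x = -3: f_y(-3, y) = 3*y**2 + 2*y - 88; no integer root y with |y| ≤ 4.
  x = -2: f_y(-2, y) = 3*y**2 - 62; no integer root y with |y| ≤ 4.
  x = -1: f_y(-1, y) = 3*y**2 - 2*y - 40; vanishes at y ∈ {4}. (-1, 4): f_x = -12 ≠ 0.
  x = 0: f_y(0, y) = 3*y**2 - 4*y - 22; no integer root y with |y| ≤ 4.
  x = 1: f_y(1, y) = 3*y**2 - 6*y - 8; no integer root y with |y| ≤ 4.
  x = 2: f_y(2, y) = 3*y**2 - 8*y + 2; no integer root y with |y| ≤ 4.
  x = 3: f_y(3, y) = 3*y**2 - 10*y + 8; vanishes at y ∈ {2}. (3, 2): f_x = 0, f = 0 — SINGULAR.
  x = 4: f_y(4, y) = 3*y**2 - 12*y + 10; no integer root y with |y| ≤ 4.
Only singular point on the grid: (3, 2).
Classify: substitute x = 3 + u, y = 2 + v and expand: f = -u**3 - 2*u**2*v - u**2 - u*v**2 + v**3 + v**2.
No constant or linear terms (consistent with a singular point). Quadratic part: -u**2 + v**2. Cubic part: -u**3 - 2*u**2*v - u*v**2 + v**3.
The quadratic part v**2 - u**2 = (v − u)(v + u) splits into two distinct linear factors, so there are two distinct tangent lines y − 2 = ±(x − 3) — this is a node (ordinary double point).
Classification: node.


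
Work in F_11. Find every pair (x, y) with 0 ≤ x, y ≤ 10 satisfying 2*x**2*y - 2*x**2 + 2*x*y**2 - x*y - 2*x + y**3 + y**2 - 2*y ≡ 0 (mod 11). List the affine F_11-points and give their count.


Affine F_11-points: {(0, 0), (0, 1), (0, 9), (3, 5), (4, 5), (5, 4), (5, 9), (7, 10), (9, 4), (10, 0)}; count = 10.

For each of the 121 pairs (x, y) ∈ F_11², evaluate f(x, y) mod 11. Record the zeros.
  x = 0: [0↦0, 1↦0, 2↦8, 3↦8, 4↦6, 5↦8, 6↦9, 7↦4, 8↦10, 9↦0, 10↦2]  zeros at y ∈ {0, 1, 9}
  x = 1: [0↦7, 1↦10, 2↦3, 3↦3, 4↦5, 5↦4, 6↦6, 7↦6, 8↦10, 9↦2, 10↦10]  zeros at y ∈ ∅
  x = 2: [0↦10, 1↦9, 2↦2, 3↦6, 4↦5, 5↦5, 6↦1, 7↦10, 8↦5, 9↦3, 10↦10]  zeros at y ∈ ∅
  x = 3: [0↦9, 1↦8, 2↦5, 3↦6, 4↦6, 5↦0, 6↦5, 7↦5, 8↦6, 9↦3, 10↦2]  zeros at y ∈ {5}
  x = 4: [0↦4, 1↦7, 2↦1, 3↦3, 4↦8, 5↦0, 6↦7, 7↦2, 8↦2, 9↦2, 10↦8]  zeros at y ∈ {5}
  x = 5: [0↦6, 1↦6, 2↦1, 3↦8, 4↦0, 5↦5, 6↦7, 7↦1, 8↦4, 9↦0, 10↦6]  zeros at y ∈ {4, 9}
  x = 6: [0↦4, 1↦5, 2↦5, 3↦10, 4↦4, 5↦4, 6↦5, 7↦2, 8↦1, 9↦8, 10↦7]  zeros at y ∈ ∅
  x = 7: [0↦9, 1↦4, 2↦2, 3↦9, 4↦9, 5↦8, 6↦1, 7↦5, 8↦4, 9↦4, 10↦0]  zeros at y ∈ {10}
  x = 8: [0↦10, 1↦3, 2↦3, 3↦5, 4↦4, 5↦6, 6↦6, 7↦10, 8↦2, 9↦10, 10↦7]  zeros at y ∈ ∅
  x = 9: [0↦7, 1↦2, 2↦8, 3↦9, 4↦0, 5↦9, 6↦9, 7↦6, 8↦6, 9↦4, 10↦6]  zeros at y ∈ {4}
  x = 10: [0↦0, 1↦1, 2↦6, 3↦10, 4↦8, 5↦6, 6↦10, 7↦4, 8↦5, 9↦8, 10↦8]  zeros at y ∈ {0}
Collecting zeros: affine points = {(0, 0), (0, 1), (0, 9), (3, 5), (4, 5), (5, 4), (5, 9), (7, 10), (9, 4), (10, 0)}.
Total count |C(F_11)_aff| = 10.


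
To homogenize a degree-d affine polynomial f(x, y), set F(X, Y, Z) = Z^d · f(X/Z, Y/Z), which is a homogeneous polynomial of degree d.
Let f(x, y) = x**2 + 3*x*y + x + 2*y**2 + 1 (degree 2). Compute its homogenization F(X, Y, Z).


F(X, Y, Z) = X**2 + 3*X*Y + X*Z + 2*Y**2 + Z**2

deg(f) = 2.
Substitute x = X/Z, y = Y/Z into f, then multiply by Z^2.
  monomial 1·x^2·y^0 ↦ 1·X^2·Y^0·Z^0.
  monomial 3·x^1·y^1 ↦ 3·X^1·Y^1·Z^0.
  monomial 1·x^1·y^0 ↦ 1·X^1·Y^0·Z^1.
  monomial 2·x^0·y^2 ↦ 2·X^0·Y^2·Z^0.
  monomial 1·x^0·y^0 ↦ 1·X^0·Y^0·Z^2.
Collecting: F(X, Y, Z) = X**2 + 3*X*Y + X*Z + 2*Y**2 + Z**2.


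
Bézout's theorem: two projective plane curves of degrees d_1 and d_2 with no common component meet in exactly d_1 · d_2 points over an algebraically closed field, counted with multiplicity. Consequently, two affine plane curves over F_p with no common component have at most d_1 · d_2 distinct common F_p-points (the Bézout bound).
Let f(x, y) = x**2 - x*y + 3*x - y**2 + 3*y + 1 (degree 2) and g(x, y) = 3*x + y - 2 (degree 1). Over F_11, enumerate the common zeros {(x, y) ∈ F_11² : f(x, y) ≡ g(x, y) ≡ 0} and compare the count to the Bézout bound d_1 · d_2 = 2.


Common zeros: ∅; count = 0; Bézout bound = 2.

deg(f) = 2, deg(g) = 1, so Bézout bound = 2.
Scan x ∈ F_11. For each x, list the y ∈ F_11 with f(x, y) ≡ 0 and those with g(x, y) ≡ 0 (mod 11); the common zeros in that column are the intersection.
  x = 0: f ≡ 0 at y ∈ ∅; g ≡ 0 at y ∈ {2}; common: ∅.
  x = 1: f ≡ 0 at y ∈ ∅; g ≡ 0 at y ∈ {10}; common: ∅.
  x = 2: f ≡ 0 at y ∈ {0, 1}; g ≡ 0 at y ∈ {7}; common: ∅.
  x = 3: f ≡ 0 at y ∈ ∅; g ≡ 0 at y ∈ {4}; common: ∅.
  x = 4: f ≡ 0 at y ∈ ∅; g ≡ 0 at y ∈ {1}; common: ∅.
  x = 5: f ≡ 0 at y ∈ {2, 7}; g ≡ 0 at y ∈ {9}; common: ∅.
  x = 6: f ≡ 0 at y ∈ {0, 8}; g ≡ 0 at y ∈ {6}; common: ∅.
  x = 7: f ≡ 0 at y ∈ {1, 6}; g ≡ 0 at y ∈ {3}; common: ∅.
  x = 8: f ≡ 0 at y ∈ ∅; g ≡ 0 at y ∈ {0}; common: ∅.
  x = 9: f ≡ 0 at y ∈ ∅; g ≡ 0 at y ∈ {8}; common: ∅.
  x = 10: f ≡ 0 at y ∈ {7, 8}; g ≡ 0 at y ∈ {5}; common: ∅.
Collecting: common zeros = ∅, so the count is 0.
Comparison with the Bézout bound: 0 ≤ 2 = deg(f)·deg(g), as expected for curves with no common component (the affine F_11-count falls short of the bound because intersections may lie at infinity, over extension fields, or carry multiplicity).


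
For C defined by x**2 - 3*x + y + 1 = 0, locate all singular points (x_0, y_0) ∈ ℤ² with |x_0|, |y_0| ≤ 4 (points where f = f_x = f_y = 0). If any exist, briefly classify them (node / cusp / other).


No singular points in the scanned grid; C is smooth there.

Compute partial derivatives:
  f_x = 2*x - 3.
  f_y = 1.
f_y = 1 is a nonzero constant, so f_y never vanishes: no point (x, y) can satisfy f = f_x = f_y = 0. In particular no (x, y) ∈ {−4, ..., 4}² is singular; the curve is smooth.


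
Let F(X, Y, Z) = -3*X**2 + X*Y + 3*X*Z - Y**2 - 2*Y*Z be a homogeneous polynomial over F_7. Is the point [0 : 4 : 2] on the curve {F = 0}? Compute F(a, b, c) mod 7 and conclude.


F(0,4,2) ≡ 3 (mod 7); P is NOT on the curve.

Evaluate F(0, 4, 2) term-by-term (mod 7).
  -3*X**2 ↦ -3·0·1·1 = 0
  X*Y ↦ 1·0·4·1 = 0
  3*X*Z ↦ 3·0·1·2 = 0
  -Y**2 ↦ -1·1·16·1 = -16
  -2*Y*Z ↦ -2·1·4·2 = -16
Sum: F(0, 4, 2) = (0) + (0) + (0) + (-16) + (-16) = -32.
Reducing mod 7: -32 ≡ 3 (mod 7).
Since F(a, b, c) ≡ 3 ≠ 0 (mod 7), P does NOT lie on the curve.


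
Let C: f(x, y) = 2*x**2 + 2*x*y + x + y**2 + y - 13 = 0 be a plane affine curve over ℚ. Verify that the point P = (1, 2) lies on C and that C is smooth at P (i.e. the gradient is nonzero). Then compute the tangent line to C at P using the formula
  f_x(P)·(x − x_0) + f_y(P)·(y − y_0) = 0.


Tangent line at P: 9*x + 7*y - 23 = 0.

Step 1: f(1, 2) = 0, so P lies on C.
Step 2: partial derivatives
  f_x(x, y) = 4*x + 2*y + 1, f_y(x, y) = 2*x + 2*y + 1.
  f_x(P) = 9, f_y(P) = 7 (gradient nonzero, so P is smooth).
Step 3: tangent line at P: 9·(x − 1) + 7·(y − 2) = 0.
Expanding: 9*x + 7*y - 23 = 0.


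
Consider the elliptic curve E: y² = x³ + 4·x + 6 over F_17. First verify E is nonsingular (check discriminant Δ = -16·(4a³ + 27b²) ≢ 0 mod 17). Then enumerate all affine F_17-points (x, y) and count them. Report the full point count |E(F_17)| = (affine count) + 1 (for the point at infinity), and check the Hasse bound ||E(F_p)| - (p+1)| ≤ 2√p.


Affine points = {(4, 1), (4, 16), (5, 7), (5, 10), (6, 5), (6, 12), (10, 3), (10, 14), (11, 2), (11, 15), (14, 1), (14, 16), (16, 1), (16, 16)}; affine count = 14; |E(F_17)| = 15.

Discriminant check: Δ ∝ 4a³ + 27b² = 4·4³ + 27·6² = 4·64 + 27·36 ≡ 4 (mod 17). Nonzero ⇒ E is nonsingular.
For each x ∈ F_17, compute rhs = x³ + 4·x + 6 mod 17, then count y ∈ F_17 with y² ≡ rhs.
  x = 0: rhs = 6, matching y values: none (0 points).
  x = 1: rhs = 11, matching y values: none (0 points).
  x = 2: rhs = 5, matching y values: none (0 points).
  x = 3: rhs = 11, matching y values: none (0 points).
  x = 4: rhs = 1, matching y values: 1, 16 (2 points).
  x = 5: rhs = 15, matching y values: 7, 10 (2 points).
  x = 6: rhs = 8, matching y values: 5, 12 (2 points).
  x = 7: rhs = 3, matching y values: none (0 points).
  x = 8: rhs = 6, matching y values: none (0 points).
  x = 9: rhs = 6, matching y values: none (0 points).
  x = 10: rhs = 9, matching y values: 3, 14 (2 points).
  x = 11: rhs = 4, matching y values: 2, 15 (2 points).
  x = 12: rhs = 14, matching y values: none (0 points).
  x = 13: rhs = 11, matching y values: none (0 points).
  x = 14: rhs = 1, matching y values: 1, 16 (2 points).
  x = 15: rhs = 7, matching y values: none (0 points).
  x = 16: rhs = 1, matching y values: 1, 16 (2 points).
Total affine count: 14.
Full point count |E(F_17)| = 14 + 1 = 15.
Hasse bound: |15 − (17+1)| = |-3| = 3 ≤ 2√17 ≈ 8.2462 ✓.


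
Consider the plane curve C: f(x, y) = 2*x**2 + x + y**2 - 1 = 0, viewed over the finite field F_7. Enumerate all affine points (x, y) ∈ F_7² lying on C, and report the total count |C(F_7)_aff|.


Affine F_7-points: {(0, 1), (0, 6), (3, 1), (3, 6), (4, 0), (5, 3), (5, 4), (6, 0)}; count = 8.

For each of the 49 pairs (x, y) ∈ F_7², evaluate f(x, y) mod 7. Record the zeros.
  x = 0: [0↦6, 1↦0, 2↦3, 3↦1, 4↦1, 5↦3, 6↦0]  zeros at y ∈ {1, 6}
  x = 1: [0↦2, 1↦3, 2↦6, 3↦4, 4↦4, 5↦6, 6↦3]  zeros at y ∈ ∅
  x = 2: [0↦2, 1↦3, 2↦6, 3↦4, 4↦4, 5↦6, 6↦3]  zeros at y ∈ ∅
  x = 3: [0↦6, 1↦0, 2↦3, 3↦1, 4↦1, 5↦3, 6↦0]  zeros at y ∈ {1, 6}
  x = 4: [0↦0, 1↦1, 2↦4, 3↦2, 4↦2, 5↦4, 6↦1]  zeros at y ∈ {0}
  x = 5: [0↦5, 1↦6, 2↦2, 3↦0, 4↦0, 5↦2, 6↦6]  zeros at y ∈ {3, 4}
  x = 6: [0↦0, 1↦1, 2↦4, 3↦2, 4↦2, 5↦4, 6↦1]  zeros at y ∈ {0}
Collecting zeros: affine points = {(0, 1), (0, 6), (3, 1), (3, 6), (4, 0), (5, 3), (5, 4), (6, 0)}.
Total count |C(F_7)_aff| = 8.


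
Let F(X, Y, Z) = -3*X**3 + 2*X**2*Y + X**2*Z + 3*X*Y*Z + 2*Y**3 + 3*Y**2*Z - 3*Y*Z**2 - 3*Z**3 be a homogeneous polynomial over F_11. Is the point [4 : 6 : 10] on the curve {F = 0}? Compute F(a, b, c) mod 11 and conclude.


F(4,6,10) ≡ 1 (mod 11); P is NOT on the curve.

Evaluate F(4, 6, 10) term-by-term (mod 11).
  -3*X**3 ↦ -3·64·1·1 = -192
  2*X**2*Y ↦ 2·16·6·1 = 192
  X**2*Z ↦ 1·16·1·10 = 160
  3*X*Y*Z ↦ 3·4·6·10 = 720
  2*Y**3 ↦ 2·1·216·1 = 432
  3*Y**2*Z ↦ 3·1·36·10 = 1080
  -3*Y*Z**2 ↦ -3·1·6·100 = -1800
  -3*Z**3 ↦ -3·1·1·1000 = -3000
Sum: F(4, 6, 10) = (-192) + (192) + (160) + (720) + (432) + (1080) + (-1800) + (-3000) = -2408.
Reducing mod 11: -2408 ≡ 1 (mod 11).
Since F(a, b, c) ≡ 1 ≠ 0 (mod 11), P does NOT lie on the curve.


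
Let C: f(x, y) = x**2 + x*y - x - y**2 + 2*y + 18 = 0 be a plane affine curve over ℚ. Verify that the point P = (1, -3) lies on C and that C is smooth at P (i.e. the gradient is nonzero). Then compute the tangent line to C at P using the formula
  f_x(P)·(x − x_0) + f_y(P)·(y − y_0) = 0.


Tangent line at P: -2*x + 9*y + 29 = 0.

Step 1: f(1, -3) = 0, so P lies on C.
Step 2: partial derivatives
  f_x(x, y) = 2*x + y - 1, f_y(x, y) = x - 2*y + 2.
  f_x(P) = -2, f_y(P) = 9 (gradient nonzero, so P is smooth).
Step 3: tangent line at P: -2·(x − 1) + 9·(y − -3) = 0.
Expanding: -2*x + 9*y + 29 = 0.


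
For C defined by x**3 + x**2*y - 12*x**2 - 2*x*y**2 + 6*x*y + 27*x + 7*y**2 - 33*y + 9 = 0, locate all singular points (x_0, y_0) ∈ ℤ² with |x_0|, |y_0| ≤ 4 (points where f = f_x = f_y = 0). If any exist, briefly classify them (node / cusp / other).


Singular points: {(3, 3)}; classification: cusp.

Compute partial derivatives:
  f_x = 3*x**2 + 2*x*y - 24*x - 2*y**2 + 6*y + 27.
  f_y = x**2 - 4*x*y + 6*x + 14*y - 33.
Scan x_0 ∈ {−4, ..., 4}. For each x_0, f_y(x_0, y) is a polynomial in y; find its integer roots y ∈ {−4, ..., 4}, then test f_x and f at those candidates.
  x = -4: f_y(-4, y) = 30*y - 41; no integer root y with |y| ≤ 4.
  x = -3: f_y(-3, y) = 26*y - 42; no integer root y with |y| ≤ 4.
  x = -2: f_y(-2, y) = 22*y - 41; no integer root y with |y| ≤ 4.
  x = -1: f_y(-1, y) = 18*y - 38; no integer root y with |y| ≤ 4.
  x = 0: f_y(0, y) = 14*y - 33; no integer root y with |y| ≤ 4.
  x = 1: f_y(1, y) = 10*y - 26; no integer root y with |y| ≤ 4.
  x = 2: f_y(2, y) = 6*y - 17; no integer root y with |y| ≤ 4.
  x = 3: f_y(3, y) = 2*y - 6; vanishes at y ∈ {3}. (3, 3): f_x = 0, f = 0 — SINGULAR.
  x = 4: f_y(4, y) = 7 - 2*y; no integer root y with |y| ≤ 4.
Only singular point on the grid: (3, 3).
Classify: substitute x = 3 + u, y = 3 + v and expand: f = u**3 + u**2*v - 2*u*v**2 + v**2.
No constant or linear terms (consistent with a singular point). Quadratic part: v**2. Cubic part: u**3 + u**2*v - 2*u*v**2.
The quadratic part v**2 is a perfect square, so there is a single (double) tangent line v = 0, i.e. y = 3. Restricting the cubic part to that line (v = 0) leaves u**3 ≠ 0, so f is not divisible by v and the branch is v² ≈ -u**3 to lowest order — this is a cusp.
Classification: cusp.


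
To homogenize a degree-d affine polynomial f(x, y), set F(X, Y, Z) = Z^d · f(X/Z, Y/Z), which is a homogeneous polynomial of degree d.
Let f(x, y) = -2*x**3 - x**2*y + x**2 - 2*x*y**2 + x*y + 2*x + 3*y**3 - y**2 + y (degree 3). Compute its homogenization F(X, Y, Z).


F(X, Y, Z) = -2*X**3 - X**2*Y + X**2*Z - 2*X*Y**2 + X*Y*Z + 2*X*Z**2 + 3*Y**3 - Y**2*Z + Y*Z**2

deg(f) = 3.
Substitute x = X/Z, y = Y/Z into f, then multiply by Z^3.
  monomial -2·x^3·y^0 ↦ -2·X^3·Y^0·Z^0.
  monomial -1·x^2·y^1 ↦ -1·X^2·Y^1·Z^0.
  monomial 1·x^2·y^0 ↦ 1·X^2·Y^0·Z^1.
  monomial -2·x^1·y^2 ↦ -2·X^1·Y^2·Z^0.
  monomial 1·x^1·y^1 ↦ 1·X^1·Y^1·Z^1.
  monomial 2·x^1·y^0 ↦ 2·X^1·Y^0·Z^2.
  monomial 3·x^0·y^3 ↦ 3·X^0·Y^3·Z^0.
  monomial -1·x^0·y^2 ↦ -1·X^0·Y^2·Z^1.
  monomial 1·x^0·y^1 ↦ 1·X^0·Y^1·Z^2.
Collecting: F(X, Y, Z) = -2*X**3 - X**2*Y + X**2*Z - 2*X*Y**2 + X*Y*Z + 2*X*Z**2 + 3*Y**3 - Y**2*Z + Y*Z**2.


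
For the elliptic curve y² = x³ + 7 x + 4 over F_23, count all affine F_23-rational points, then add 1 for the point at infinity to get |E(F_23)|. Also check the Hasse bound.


Affine points = {(0, 2), (0, 21), (1, 9), (1, 14), (2, 7), (2, 16), (3, 11), (3, 12), (4, 2), (4, 21), (5, 7), (5, 16), (6, 3), (6, 20), (10, 4), (10, 19), (11, 3), (11, 20), (16, 7), (16, 16), (19, 2), (19, 21), (20, 5), (20, 18)}; affine count = 24; |E(F_23)| = 25.

Discriminant check: Δ ∝ 4a³ + 27b² = 4·7³ + 27·4² = 4·343 + 27·16 ≡ 10 (mod 23). Nonzero ⇒ E is nonsingular.
For each x ∈ F_23, compute rhs = x³ + 7·x + 4 mod 23, then count y ∈ F_23 with y² ≡ rhs.
  x = 0: rhs = 4, matching y values: 2, 21 (2 points).
  x = 1: rhs = 12, matching y values: 9, 14 (2 points).
  x = 2: rhs = 3, matching y values: 7, 16 (2 points).
  x = 3: rhs = 6, matching y values: 11, 12 (2 points).
  x = 4: rhs = 4, matching y values: 2, 21 (2 points).
  x = 5: rhs = 3, matching y values: 7, 16 (2 points).
  x = 6: rhs = 9, matching y values: 3, 20 (2 points).
  x = 7: rhs = 5, matching y values: none (0 points).
  x = 8: rhs = 20, matching y values: none (0 points).
  x = 9: rhs = 14, matching y values: none (0 points).
  x = 10: rhs = 16, matching y values: 4, 19 (2 points).
  x = 11: rhs = 9, matching y values: 3, 20 (2 points).
  x = 12: rhs = 22, matching y values: none (0 points).
  x = 13: rhs = 15, matching y values: none (0 points).
  x = 14: rhs = 17, matching y values: none (0 points).
  x = 15: rhs = 11, matching y values: none (0 points).
  x = 16: rhs = 3, matching y values: 7, 16 (2 points).
  x = 17: rhs = 22, matching y values: none (0 points).
  x = 18: rhs = 5, matching y values: none (0 points).
  x = 19: rhs = 4, matching y values: 2, 21 (2 points).
  x = 20: rhs = 2, matching y values: 5, 18 (2 points).
  x = 21: rhs = 5, matching y values: none (0 points).
  x = 22: rhs = 19, matching y values: none (0 points).
Total affine count: 24.
Full point count |E(F_23)| = 24 + 1 = 25.
Hasse bound: |25 − (23+1)| = |1| = 1 ≤ 2√23 ≈ 9.5917 ✓.


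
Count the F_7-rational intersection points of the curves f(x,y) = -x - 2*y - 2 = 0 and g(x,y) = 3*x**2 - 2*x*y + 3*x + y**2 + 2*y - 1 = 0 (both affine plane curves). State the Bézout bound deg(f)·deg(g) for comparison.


Common zeros: ∅; count = 0; Bézout bound = 2.

deg(f) = 1, deg(g) = 2, so Bézout bound = 2.
Scan x ∈ F_7. For each x, list the y ∈ F_7 with f(x, y) ≡ 0 and those with g(x, y) ≡ 0 (mod 7); the common zeros in that column are the intersection.
  x = 0: f ≡ 0 at y ∈ {6}; g ≡ 0 at y ∈ {2, 3}; common: ∅.
  x = 1: f ≡ 0 at y ∈ {2}; g ≡ 0 at y ∈ {3, 4}; common: ∅.
  x = 2: f ≡ 0 at y ∈ {5}; g ≡ 0 at y ∈ ∅; common: ∅.
  x = 3: f ≡ 0 at y ∈ {1}; g ≡ 0 at y ∈ {0, 4}; common: ∅.
  x = 4: f ≡ 0 at y ∈ {4}; g ≡ 0 at y ∈ ∅; common: ∅.
  x = 5: f ≡ 0 at y ∈ {0}; g ≡ 0 at y ∈ {2, 6}; common: ∅.
  x = 6: f ≡ 0 at y ∈ {3}; g ≡ 0 at y ∈ ∅; common: ∅.
Collecting: common zeros = ∅, so the count is 0.
Comparison with the Bézout bound: 0 ≤ 2 = deg(f)·deg(g), as expected for curves with no common component (the affine F_7-count falls short of the bound because intersections may lie at infinity, over extension fields, or carry multiplicity).


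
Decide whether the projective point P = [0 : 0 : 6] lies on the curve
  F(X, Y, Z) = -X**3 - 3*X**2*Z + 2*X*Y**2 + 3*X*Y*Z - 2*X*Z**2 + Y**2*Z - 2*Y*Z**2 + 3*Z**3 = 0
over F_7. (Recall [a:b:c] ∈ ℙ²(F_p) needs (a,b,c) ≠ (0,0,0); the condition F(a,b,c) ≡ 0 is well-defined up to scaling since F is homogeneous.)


F(0,0,6) ≡ 4 (mod 7); P is NOT on the curve.

Evaluate F(0, 0, 6) term-by-term (mod 7).
  -X**3 ↦ -1·0·1·1 = 0
  -3*X**2*Z ↦ -3·0·1·6 = 0
  2*X*Y**2 ↦ 2·0·0·1 = 0
  3*X*Y*Z ↦ 3·0·0·6 = 0
  -2*X*Z**2 ↦ -2·0·1·36 = 0
  Y**2*Z ↦ 1·1·0·6 = 0
  -2*Y*Z**2 ↦ -2·1·0·36 = 0
  3*Z**3 ↦ 3·1·1·216 = 648
Sum: F(0, 0, 6) = (0) + (0) + (0) + (0) + (0) + (0) + (0) + (648) = 648.
Reducing mod 7: 648 ≡ 4 (mod 7).
Since F(a, b, c) ≡ 4 ≠ 0 (mod 7), P does NOT lie on the curve.


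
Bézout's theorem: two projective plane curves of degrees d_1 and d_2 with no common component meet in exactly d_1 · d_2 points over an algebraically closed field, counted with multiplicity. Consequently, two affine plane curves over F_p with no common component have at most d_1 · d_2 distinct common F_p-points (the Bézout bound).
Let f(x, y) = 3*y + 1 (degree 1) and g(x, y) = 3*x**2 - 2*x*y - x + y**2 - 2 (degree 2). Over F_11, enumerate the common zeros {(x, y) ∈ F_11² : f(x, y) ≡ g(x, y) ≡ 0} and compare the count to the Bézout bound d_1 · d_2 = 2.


Common zeros: ∅; count = 0; Bézout bound = 2.

deg(f) = 1, deg(g) = 2, so Bézout bound = 2.
Scan x ∈ F_11. For each x, list the y ∈ F_11 with f(x, y) ≡ 0 and those with g(x, y) ≡ 0 (mod 11); the common zeros in that column are the intersection.
  x = 0: f ≡ 0 at y ∈ {7}; g ≡ 0 at y ∈ ∅; common: ∅.
  x = 1: f ≡ 0 at y ∈ {7}; g ≡ 0 at y ∈ {0, 2}; common: ∅.
  x = 2: f ≡ 0 at y ∈ {7}; g ≡ 0 at y ∈ ∅; common: ∅.
  x = 3: f ≡ 0 at y ∈ {7}; g ≡ 0 at y ∈ {0, 6}; common: ∅.
  x = 4: f ≡ 0 at y ∈ {7}; g ≡ 0 at y ∈ ∅; common: ∅.
  x = 5: f ≡ 0 at y ∈ {7}; g ≡ 0 at y ∈ {4, 6}; common: ∅.
  x = 6: f ≡ 0 at y ∈ {7}; g ≡ 0 at y ∈ ∅; common: ∅.
  x = 7: f ≡ 0 at y ∈ {7}; g ≡ 0 at y ∈ ∅; common: ∅.
  x = 8: f ≡ 0 at y ∈ {7}; g ≡ 0 at y ∈ {2, 3}; common: ∅.
  x = 9: f ≡ 0 at y ∈ {7}; g ≡ 0 at y ∈ {3, 4}; common: ∅.
  x = 10: f ≡ 0 at y ∈ {7}; g ≡ 0 at y ∈ ∅; common: ∅.
Collecting: common zeros = ∅, so the count is 0.
Comparison with the Bézout bound: 0 ≤ 2 = deg(f)·deg(g), as expected for curves with no common component (the affine F_11-count falls short of the bound because intersections may lie at infinity, over extension fields, or carry multiplicity).


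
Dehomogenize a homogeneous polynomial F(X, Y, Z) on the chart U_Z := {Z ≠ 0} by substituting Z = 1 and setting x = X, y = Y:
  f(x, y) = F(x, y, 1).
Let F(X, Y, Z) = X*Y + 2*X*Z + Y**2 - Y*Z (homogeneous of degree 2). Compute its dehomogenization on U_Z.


f(x, y) = x*y + 2*x + y**2 - y

On U_Z we set Z = 1. Each monomial c·X^i·Y^j·Z^k in F becomes c·x^i·y^j·1^k = c·x^i·y^j.
Substituting Z = 1: F(X, Y, 1) = x*y + 2*x + y**2 - y.
Note: deg(f) ≤ deg(F) = 2; strict inequality happens when F is divisible by Z (lost terms).


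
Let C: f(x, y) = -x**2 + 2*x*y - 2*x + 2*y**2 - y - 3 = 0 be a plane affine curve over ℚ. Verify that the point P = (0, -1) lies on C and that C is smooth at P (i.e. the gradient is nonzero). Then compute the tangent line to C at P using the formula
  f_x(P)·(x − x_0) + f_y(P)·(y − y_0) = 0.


Tangent line at P: -4*x - 5*y - 5 = 0.

Step 1: f(0, -1) = 0, so P lies on C.
Step 2: partial derivatives
  f_x(x, y) = -2*x + 2*y - 2, f_y(x, y) = 2*x + 4*y - 1.
  f_x(P) = -4, f_y(P) = -5 (gradient nonzero, so P is smooth).
Step 3: tangent line at P: -4·(x − 0) + -5·(y − -1) = 0.
Expanding: -4*x - 5*y - 5 = 0.


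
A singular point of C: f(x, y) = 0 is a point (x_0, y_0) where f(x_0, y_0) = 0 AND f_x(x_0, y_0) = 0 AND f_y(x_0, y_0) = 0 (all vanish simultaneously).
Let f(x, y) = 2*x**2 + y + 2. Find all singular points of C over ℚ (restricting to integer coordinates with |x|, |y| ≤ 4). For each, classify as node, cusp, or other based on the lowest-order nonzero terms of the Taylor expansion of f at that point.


No singular points in the scanned grid; C is smooth there.

Compute partial derivatives:
  f_x = 4*x.
  f_y = 1.
f_y = 1 is a nonzero constant, so f_y never vanishes: no point (x, y) can satisfy f = f_x = f_y = 0. In particular no (x, y) ∈ {−4, ..., 4}² is singular; the curve is smooth.


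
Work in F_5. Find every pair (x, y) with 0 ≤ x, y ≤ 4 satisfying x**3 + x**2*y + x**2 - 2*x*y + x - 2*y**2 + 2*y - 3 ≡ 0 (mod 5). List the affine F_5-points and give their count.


Affine F_5-points: {(0, 3), (1, 0), (1, 3)}; count = 3.

For each of the 25 pairs (x, y) ∈ F_5², evaluate f(x, y) mod 5. Record the zeros.
  x = 0: [0↦2, 1↦2, 2↦3, 3↦0, 4↦3]  zeros at y ∈ {3}
  x = 1: [0↦0, 1↦4, 2↦4, 3↦0, 4↦2]  zeros at y ∈ {0, 3}
  x = 2: [0↦1, 1↦1, 2↦2, 3↦4, 4↦2]  zeros at y ∈ ∅
  x = 3: [0↦1, 1↦4, 2↦3, 3↦3, 4↦4]  zeros at y ∈ ∅
  x = 4: [0↦1, 1↦4, 2↦3, 3↦3, 4↦4]  zeros at y ∈ ∅
Collecting zeros: affine points = {(0, 3), (1, 0), (1, 3)}.
Total count |C(F_5)_aff| = 3.


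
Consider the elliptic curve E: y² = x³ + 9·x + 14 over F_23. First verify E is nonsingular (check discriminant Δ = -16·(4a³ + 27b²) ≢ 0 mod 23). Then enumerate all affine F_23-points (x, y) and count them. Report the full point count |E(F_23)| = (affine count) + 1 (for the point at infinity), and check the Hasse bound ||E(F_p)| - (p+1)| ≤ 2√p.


Affine points = {(1, 1), (1, 22), (5, 0), (6, 10), (6, 13), (7, 11), (7, 12), (8, 0), (10, 0), (11, 8), (11, 15), (14, 3), (14, 20), (19, 11), (19, 12), (20, 11), (20, 12), (22, 2), (22, 21)}; affine count = 19; |E(F_23)| = 20.

Discriminant check: Δ ∝ 4a³ + 27b² = 4·9³ + 27·14² = 4·729 + 27·196 ≡ 20 (mod 23). Nonzero ⇒ E is nonsingular.
For each x ∈ F_23, compute rhs = x³ + 9·x + 14 mod 23, then count y ∈ F_23 with y² ≡ rhs.
  x = 0: rhs = 14, matching y values: none (0 points).
  x = 1: rhs = 1, matching y values: 1, 22 (2 points).
  x = 2: rhs = 17, matching y values: none (0 points).
  x = 3: rhs = 22, matching y values: none (0 points).
  x = 4: rhs = 22, matching y values: none (0 points).
  x = 5: rhs = 0, matching y values: 0 (1 points).
  x = 6: rhs = 8, matching y values: 10, 13 (2 points).
  x = 7: rhs = 6, matching y values: 11, 12 (2 points).
  x = 8: rhs = 0, matching y values: 0 (1 points).
  x = 9: rhs = 19, matching y values: none (0 points).
  x = 10: rhs = 0, matching y values: 0 (1 points).
  x = 11: rhs = 18, matching y values: 8, 15 (2 points).
  x = 12: rhs = 10, matching y values: none (0 points).
  x = 13: rhs = 5, matching y values: none (0 points).
  x = 14: rhs = 9, matching y values: 3, 20 (2 points).
  x = 15: rhs = 5, matching y values: none (0 points).
  x = 16: rhs = 22, matching y values: none (0 points).
  x = 17: rhs = 20, matching y values: none (0 points).
  x = 18: rhs = 5, matching y values: none (0 points).
  x = 19: rhs = 6, matching y values: 11, 12 (2 points).
  x = 20: rhs = 6, matching y values: 11, 12 (2 points).
  x = 21: rhs = 11, matching y values: none (0 points).
  x = 22: rhs = 4, matching y values: 2, 21 (2 points).
Total affine count: 19.
Full point count |E(F_23)| = 19 + 1 = 20.
Hasse bound: |20 − (23+1)| = |-4| = 4 ≤ 2√23 ≈ 9.5917 ✓.
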